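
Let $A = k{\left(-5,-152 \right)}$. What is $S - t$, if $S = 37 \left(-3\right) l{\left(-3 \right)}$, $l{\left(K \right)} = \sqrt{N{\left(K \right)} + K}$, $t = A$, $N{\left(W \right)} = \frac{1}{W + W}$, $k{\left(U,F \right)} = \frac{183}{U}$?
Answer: $\frac{183}{5} - \frac{37 i \sqrt{114}}{2} \approx 36.6 - 197.53 i$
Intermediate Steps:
$N{\left(W \right)} = \frac{1}{2 W}$
$A = - \frac{183}{5}$ ($A = \frac{183}{-5} = 183 \left(- \frac{1}{5}\right) = - \frac{183}{5} \approx -36.6$)
$t = - \frac{183}{5} \approx -36.6$
$l{\left(K \right)} = \sqrt{K + \frac{1}{2 K}}$ ($l{\left(K \right)} = \sqrt{\frac{1}{2 K} + K} = \sqrt{K + \frac{1}{2 K}}$)
$S = - \frac{37 i \sqrt{114}}{2}$ ($S = 37 \left(-3\right) \frac{\sqrt{\frac{2}{-3} + 4 \left(-3\right)}}{2} = - 111 \frac{\sqrt{2 \left(- \frac{1}{3}\right) - 12}}{2} = - 111 \frac{\sqrt{- \frac{2}{3} - 12}}{2} = - 111 \frac{\sqrt{- \frac{38}{3}}}{2} = - 111 \frac{\frac{1}{3} i \sqrt{114}}{2} = - 111 \frac{i \sqrt{114}}{6} = - \frac{37 i \sqrt{114}}{2} \approx - 197.53 i$)
$S - t = - \frac{37 i \sqrt{114}}{2} - - \frac{183}{5} = - \frac{37 i \sqrt{114}}{2} + \frac{183}{5} = \frac{183}{5} - \frac{37 i \sqrt{114}}{2}$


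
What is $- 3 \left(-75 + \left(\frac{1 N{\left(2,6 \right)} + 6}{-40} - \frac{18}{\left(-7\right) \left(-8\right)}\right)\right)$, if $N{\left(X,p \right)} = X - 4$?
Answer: $\frac{31677}{140} \approx 226.26$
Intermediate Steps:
$N{\left(X,p \right)} = -4 + X$
$- 3 \left(-75 + \left(\frac{1 N{\left(2,6 \right)} + 6}{-40} - \frac{18}{\left(-7\right) \left(-8\right)}\right)\right) = - 3 \left(-75 + \left(\frac{1 \left(-4 + 2\right) + 6}{-40} - \frac{18}{\left(-7\right) \left(-8\right)}\right)\right) = - 3 \left(-75 - \left(\frac{9}{28} - \left(1 \left(-2\right) + 6\right) \left(- \frac{1}{40}\right)\right)\right) = - 3 \left(-75 - \left(\frac{9}{28} - \left(-2 + 6\right) \left(- \frac{1}{40}\right)\right)\right) = - 3 \left(-75 + \left(4 \left(- \frac{1}{40}\right) - \frac{9}{28}\right)\right) = - 3 \left(-75 - \frac{59}{140}\right) = \left(-3\right) \left(- \frac{10559}{140}\right) = \frac{31677}{140}$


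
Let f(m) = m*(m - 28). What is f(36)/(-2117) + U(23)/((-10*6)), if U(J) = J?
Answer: -65971/127020 ≈ -0.51937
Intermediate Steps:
f(m) = m*(-28 + m)
f(36)/(-2117) + U(23)/((-10*6)) = (36*(-28 + 36))/(-2117) + 23/((-10*6)) = (36*8)*(-1/2117) + 23/(-60) = 288*(-1/2117) + 23*(-1/60) = -288/2117 - 23/60 = -65971/127020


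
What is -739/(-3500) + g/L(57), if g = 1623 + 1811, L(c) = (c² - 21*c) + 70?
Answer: 6793579/3713500 ≈ 1.8294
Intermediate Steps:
L(c) = 70 + c² - 21*c
g = 3434
-739/(-3500) + g/L(57) = -739/(-3500) + 3434/(70 + 57² - 21*57) = -739*(-1/3500) + 3434/(70 + 3249 - 1197) = 739/3500 + 3434/2122 = 739/3500 + 3434*(1/2122) = 739/3500 + 1717/1061 = 6793579/3713500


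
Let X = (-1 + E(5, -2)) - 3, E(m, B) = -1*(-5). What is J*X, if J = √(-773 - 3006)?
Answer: I*√3779 ≈ 61.474*I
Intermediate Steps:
E(m, B) = 5
J = I*√3779 (J = √(-3779) = I*√3779 ≈ 61.474*I)
X = 1 (X = (-1 + 5) - 3 = 4 - 3 = 1)
J*X = (I*√3779)*1 = I*√3779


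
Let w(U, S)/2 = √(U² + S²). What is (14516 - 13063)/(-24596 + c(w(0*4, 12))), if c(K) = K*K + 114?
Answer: -1453/23906 ≈ -0.060780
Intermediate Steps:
w(U, S) = 2*√(S² + U²) (w(U, S) = 2*√(U² + S²) = 2*√(S² + U²))
c(K) = 114 + K² (c(K) = K² + 114 = 114 + K²)
(14516 - 13063)/(-24596 + c(w(0*4, 12))) = (14516 - 13063)/(-24596 + (114 + (2*√(12² + (0*4)²))²)) = 1453/(-24596 + (114 + (2*√(144 + 0²))²)) = 1453/(-24596 + (114 + (2*√(144 + 0))²)) = 1453/(-24596 + (114 + (2*√144)²)) = 1453/(-24596 + (114 + (2*12)²)) = 1453/(-24596 + (114 + 24²)) = 1453/(-24596 + (114 + 576)) = 1453/(-24596 + 690) = 1453/(-23906) = 1453*(-1/23906) = -1453/23906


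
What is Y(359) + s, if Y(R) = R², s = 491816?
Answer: 620697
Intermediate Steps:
Y(359) + s = 359² + 491816 = 128881 + 491816 = 620697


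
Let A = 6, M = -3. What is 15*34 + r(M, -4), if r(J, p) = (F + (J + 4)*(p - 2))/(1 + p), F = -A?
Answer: 514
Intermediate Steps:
F = -6 (F = -1*6 = -6)
r(J, p) = (-6 + (-2 + p)*(4 + J))/(1 + p) (r(J, p) = (-6 + (J + 4)*(p - 2))/(1 + p) = (-6 + (4 + J)*(-2 + p))/(1 + p) = (-6 + (-2 + p)*(4 + J))/(1 + p))
15*34 + r(M, -4) = 15*34 + (-14 - 2*(-3) + 4*(-4) - 3*(-4))/(1 - 4) = 510 + (-14 + 6 - 16 + 12)/(-3) = 510 - ⅓*(-12) = 510 + 4 = 514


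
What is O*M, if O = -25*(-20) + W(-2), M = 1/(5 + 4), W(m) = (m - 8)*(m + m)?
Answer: 60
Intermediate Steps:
W(m) = 2*m*(-8 + m) (W(m) = (-8 + m)*(2*m) = 2*m*(-8 + m))
M = ⅑ (M = 1/9 = ⅑ ≈ 0.11111)
O = 540 (O = -25*(-20) + 2*(-2)*(-8 - 2) = 500 + 2*(-2)*(-10) = 500 + 40 = 540)
O*M = 540*(⅑) = 60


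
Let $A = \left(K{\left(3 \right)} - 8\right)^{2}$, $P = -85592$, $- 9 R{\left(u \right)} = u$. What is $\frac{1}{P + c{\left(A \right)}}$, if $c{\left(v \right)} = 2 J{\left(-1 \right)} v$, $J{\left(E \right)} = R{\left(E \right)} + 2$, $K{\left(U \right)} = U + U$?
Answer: $- \frac{9}{770176} \approx -1.1686 \cdot 10^{-5}$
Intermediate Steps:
$K{\left(U \right)} = 2 U$
$R{\left(u \right)} = - \frac{u}{9}$
$J{\left(E \right)} = 2 - \frac{E}{9}$ ($J{\left(E \right)} = - \frac{E}{9} + 2 = 2 - \frac{E}{9}$)
$A = 4$ ($A = \left(2 \cdot 3 - 8\right)^{2} = \left(6 - 8\right)^{2} = \left(-2\right)^{2} = 4$)
$c{\left(v \right)} = \frac{38 v}{9}$ ($c{\left(v \right)} = 2 \left(2 - - \frac{1}{9}\right) v = 2 \left(2 + \frac{1}{9}\right) v = 2 \cdot \frac{19}{9} v = \frac{38 v}{9}$)
$\frac{1}{P + c{\left(A \right)}} = \frac{1}{-85592 + \frac{38}{9} \cdot 4} = \frac{1}{-85592 + \frac{152}{9}} = \frac{1}{- \frac{770176}{9}} = - \frac{9}{770176}$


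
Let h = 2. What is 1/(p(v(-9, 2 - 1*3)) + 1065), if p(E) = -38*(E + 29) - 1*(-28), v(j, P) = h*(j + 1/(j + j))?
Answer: 9/6113 ≈ 0.0014723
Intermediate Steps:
v(j, P) = 1/j + 2*j (v(j, P) = 2*(j + 1/(j + j)) = 2*(j + 1/(2*j)) = 1/j + 2*j)
p(E) = -1074 - 38*E (p(E) = -38*(29 + E) + 28 = (-1102 - 38*E) + 28 = -1074 - 38*E)
1/(p(v(-9, 2 - 1*3)) + 1065) = 1/((-1074 - 38*(1/(-9) + 2*(-9))) + 1065) = 1/((-1074 - 38*(-1/9 - 18)) + 1065) = 1/((-1074 - 38*(-163/9)) + 1065) = 1/((-1074 + 6194/9) + 1065) = 1/(-3472/9 + 1065) = 1/(6113/9) = 9/6113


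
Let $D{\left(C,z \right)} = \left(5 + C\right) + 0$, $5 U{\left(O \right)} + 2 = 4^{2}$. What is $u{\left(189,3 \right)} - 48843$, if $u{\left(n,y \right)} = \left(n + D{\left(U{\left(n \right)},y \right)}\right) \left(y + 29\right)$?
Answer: $- \frac{212727}{5} \approx -42545.0$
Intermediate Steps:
$U{\left(O \right)} = \frac{14}{5}$ ($U{\left(O \right)} = - \frac{2}{5} + \frac{4^{2}}{5} = - \frac{2}{5} + \frac{1}{5} \cdot 16 = - \frac{2}{5} + \frac{16}{5} = \frac{14}{5}$)
$D{\left(C,z \right)} = 5 + C$
$u{\left(n,y \right)} = \left(29 + y\right) \left(\frac{39}{5} + n\right)$ ($u{\left(n,y \right)} = \left(n + \left(5 + \frac{14}{5}\right)\right) \left(y + 29\right) = \left(n + \frac{39}{5}\right) \left(29 + y\right) = \left(\frac{39}{5} + n\right) \left(29 + y\right) = \left(29 + y\right) \left(\frac{39}{5} + n\right)$)
$u{\left(189,3 \right)} - 48843 = \left(\frac{1131}{5} + 29 \cdot 189 + \frac{39}{5} \cdot 3 + 189 \cdot 3\right) - 48843 = \left(\frac{1131}{5} + 5481 + \frac{117}{5} + 567\right) - 48843 = \frac{31488}{5} - 48843 = - \frac{212727}{5}$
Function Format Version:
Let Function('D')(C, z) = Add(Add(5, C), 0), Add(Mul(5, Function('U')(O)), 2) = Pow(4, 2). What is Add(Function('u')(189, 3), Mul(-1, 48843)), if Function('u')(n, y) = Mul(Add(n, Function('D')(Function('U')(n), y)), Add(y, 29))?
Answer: Rational(-212727, 5) ≈ -42545.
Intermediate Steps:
Function('U')(O) = Rational(14, 5) (Function('U')(O) = Add(Rational(-2, 5), Mul(Rational(1, 5), Pow(4, 2))) = Add(Rational(-2, 5), Mul(Rational(1, 5), 16)) = Add(Rational(-2, 5), Rational(16, 5)) = Rational(14, 5))
Function('D')(C, z) = Add(5, C)
Function('u')(n, y) = Mul(Add(29, y), Add(Rational(39, 5), n)) (Function('u')(n, y) = Mul(Add(n, Add(5, Rational(14, 5))), Add(y, 29)) = Mul(Add(n, Rational(39, 5)), Add(29, y)) = Mul(Add(Rational(39, 5), n), Add(29, y)) = Mul(Add(29, y), Add(Rational(39, 5), n)))
Add(Function('u')(189, 3), Mul(-1, 48843)) = Add(Add(Rational(1131, 5), Mul(29, 189), Mul(Rational(39, 5), 3), Mul(189, 3)), Mul(-1, 48843)) = Add(Add(Rational(1131, 5), 5481, Rational(117, 5), 567), -48843) = Add(Rational(31488, 5), -48843) = Rational(-212727, 5)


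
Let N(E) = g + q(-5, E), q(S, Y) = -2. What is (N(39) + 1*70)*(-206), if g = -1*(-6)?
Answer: -15244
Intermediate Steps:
g = 6
N(E) = 4 (N(E) = 6 - 2 = 4)
(N(39) + 1*70)*(-206) = (4 + 1*70)*(-206) = (4 + 70)*(-206) = 74*(-206) = -15244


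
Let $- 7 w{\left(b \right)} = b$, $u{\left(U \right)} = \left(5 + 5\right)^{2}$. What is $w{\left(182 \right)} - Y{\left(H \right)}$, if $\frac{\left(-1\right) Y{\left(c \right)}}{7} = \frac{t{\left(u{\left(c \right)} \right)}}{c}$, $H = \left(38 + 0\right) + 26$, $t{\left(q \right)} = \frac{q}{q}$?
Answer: $- \frac{1657}{64} \approx -25.891$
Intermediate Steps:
$u{\left(U \right)} = 100$ ($u{\left(U \right)} = 10^{2} = 100$)
$w{\left(b \right)} = - \frac{b}{7}$
$t{\left(q \right)} = 1$
$H = 64$ ($H = 38 + 26 = 64$)
$Y{\left(c \right)} = - \frac{7}{c}$ ($Y{\left(c \right)} = - 7 \cdot 1 \frac{1}{c} = - \frac{7}{c}$)
$w{\left(182 \right)} - Y{\left(H \right)} = \left(- \frac{1}{7}\right) 182 - - \frac{7}{64} = -26 - \left(-7\right) \frac{1}{64} = -26 - - \frac{7}{64} = -26 + \frac{7}{64} = - \frac{1657}{64}$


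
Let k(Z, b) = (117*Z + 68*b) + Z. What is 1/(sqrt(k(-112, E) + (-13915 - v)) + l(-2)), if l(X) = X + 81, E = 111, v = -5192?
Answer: 79/20632 - 3*I*sqrt(1599)/20632 ≈ 0.003829 - 0.0058144*I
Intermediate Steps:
l(X) = 81 + X
k(Z, b) = 68*b + 118*Z (k(Z, b) = (68*b + 117*Z) + Z = 68*b + 118*Z)
1/(sqrt(k(-112, E) + (-13915 - v)) + l(-2)) = 1/(sqrt((68*111 + 118*(-112)) + (-13915 - 1*(-5192))) + (81 - 2)) = 1/(sqrt((7548 - 13216) + (-13915 + 5192)) + 79) = 1/(sqrt(-5668 - 8723) + 79) = 1/(sqrt(-14391) + 79) = 1/(3*I*sqrt(1599) + 79) = 1/(79 + 3*I*sqrt(1599))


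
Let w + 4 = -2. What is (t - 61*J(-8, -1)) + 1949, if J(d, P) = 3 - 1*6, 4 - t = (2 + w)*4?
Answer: 2152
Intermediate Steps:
w = -6 (w = -4 - 2 = -6)
t = 20 (t = 4 - (2 - 6)*4 = 4 - (-4)*4 = 4 - 1*(-16) = 4 + 16 = 20)
J(d, P) = -3 (J(d, P) = 3 - 6 = -3)
(t - 61*J(-8, -1)) + 1949 = (20 - 61*(-3)) + 1949 = (20 + 183) + 1949 = 203 + 1949 = 2152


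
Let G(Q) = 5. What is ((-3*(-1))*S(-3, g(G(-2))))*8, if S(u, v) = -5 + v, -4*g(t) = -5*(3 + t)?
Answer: 120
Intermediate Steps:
g(t) = 15/4 + 5*t/4 (g(t) = -(-5)*(3 + t)/4 = -(-15 - 5*t)/4 = 15/4 + 5*t/4)
((-3*(-1))*S(-3, g(G(-2))))*8 = ((-3*(-1))*(-5 + (15/4 + (5/4)*5)))*8 = (3*(-5 + (15/4 + 25/4)))*8 = (3*(-5 + 10))*8 = (3*5)*8 = 15*8 = 120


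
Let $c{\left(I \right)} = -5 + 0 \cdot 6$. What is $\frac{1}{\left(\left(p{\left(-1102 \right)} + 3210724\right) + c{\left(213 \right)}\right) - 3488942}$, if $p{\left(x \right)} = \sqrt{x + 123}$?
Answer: $- \frac{25293}{7037094428} - \frac{i \sqrt{979}}{77408038708} \approx -3.5942 \cdot 10^{-6} - 4.0421 \cdot 10^{-10} i$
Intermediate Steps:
$p{\left(x \right)} = \sqrt{123 + x}$
$c{\left(I \right)} = -5$ ($c{\left(I \right)} = -5 + 0 = -5$)
$\frac{1}{\left(\left(p{\left(-1102 \right)} + 3210724\right) + c{\left(213 \right)}\right) - 3488942} = \frac{1}{\left(\left(\sqrt{123 - 1102} + 3210724\right) - 5\right) - 3488942} = \frac{1}{\left(\left(\sqrt{-979} + 3210724\right) - 5\right) - 3488942} = \frac{1}{\left(\left(i \sqrt{979} + 3210724\right) - 5\right) - 3488942} = \frac{1}{\left(\left(3210724 + i \sqrt{979}\right) - 5\right) - 3488942} = \frac{1}{\left(3210719 + i \sqrt{979}\right) - 3488942} = \frac{1}{-278223 + i \sqrt{979}}$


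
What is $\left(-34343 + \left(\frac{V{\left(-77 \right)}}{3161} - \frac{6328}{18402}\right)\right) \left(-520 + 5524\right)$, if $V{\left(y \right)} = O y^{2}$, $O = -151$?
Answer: $- \frac{1679828911074408}{9694787} \approx -1.7327 \cdot 10^{8}$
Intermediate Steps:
$V{\left(y \right)} = - 151 y^{2}$
$\left(-34343 + \left(\frac{V{\left(-77 \right)}}{3161} - \frac{6328}{18402}\right)\right) \left(-520 + 5524\right) = \left(-34343 + \left(\frac{\left(-151\right) \left(-77\right)^{2}}{3161} - \frac{6328}{18402}\right)\right) \left(-520 + 5524\right) = \left(-34343 + \left(\left(-151\right) 5929 \cdot \frac{1}{3161} - \frac{3164}{9201}\right)\right) 5004 = \left(-34343 - \frac{8247463483}{29084361}\right) 5004 = \left(- \frac{1007091673306}{29084361}\right) 5004 = - \frac{1679828911074408}{9694787}$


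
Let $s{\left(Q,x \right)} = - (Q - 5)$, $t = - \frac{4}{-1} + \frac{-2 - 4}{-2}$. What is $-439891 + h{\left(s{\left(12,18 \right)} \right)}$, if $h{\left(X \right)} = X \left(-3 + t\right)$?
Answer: $-439919$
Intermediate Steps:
$t = 7$ ($t = \left(-4\right) \left(-1\right) - -3 = 4 + 3 = 7$)
$s{\left(Q,x \right)} = 5 - Q$ ($s{\left(Q,x \right)} = - (-5 + Q) = 5 - Q$)
$h{\left(X \right)} = 4 X$ ($h{\left(X \right)} = X \left(-3 + 7\right) = X 4 = 4 X$)
$-439891 + h{\left(s{\left(12,18 \right)} \right)} = -439891 + 4 \left(5 - 12\right) = -439891 + 4 \left(-7\right) = -439891 - 28 = -439919$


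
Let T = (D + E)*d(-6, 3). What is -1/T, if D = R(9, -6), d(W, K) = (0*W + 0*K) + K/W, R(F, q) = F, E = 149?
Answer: 1/79 ≈ 0.012658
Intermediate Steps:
d(W, K) = K/W (d(W, K) = (0 + 0) + K/W = 0 + K/W = K/W)
D = 9
T = -79 (T = (9 + 149)*(3/(-6)) = 158*(3*(-⅙)) = 158*(-½) = -79)
-1/T = -1/(-79) = -1*(-1/79) = 1/79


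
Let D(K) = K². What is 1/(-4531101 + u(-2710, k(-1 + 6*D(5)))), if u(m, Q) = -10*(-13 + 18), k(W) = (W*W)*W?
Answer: -1/4531151 ≈ -2.2069e-7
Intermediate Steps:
k(W) = W³ (k(W) = W²*W = W³)
u(m, Q) = -50 (u(m, Q) = -10*5 = -50)
1/(-4531101 + u(-2710, k(-1 + 6*D(5)))) = 1/(-4531101 - 50) = 1/(-4531151) = -1/4531151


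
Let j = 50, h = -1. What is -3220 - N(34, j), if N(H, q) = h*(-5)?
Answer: -3225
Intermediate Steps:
N(H, q) = 5 (N(H, q) = -1*(-5) = 5)
-3220 - N(34, j) = -3220 - 1*5 = -3220 - 5 = -3225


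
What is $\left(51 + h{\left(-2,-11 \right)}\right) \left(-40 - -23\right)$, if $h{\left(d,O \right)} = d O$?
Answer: $-1241$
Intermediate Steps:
$h{\left(d,O \right)} = O d$
$\left(51 + h{\left(-2,-11 \right)}\right) \left(-40 - -23\right) = \left(51 - -22\right) \left(-40 - -23\right) = \left(51 + 22\right) \left(-40 + 23\right) = 73 \left(-17\right) = -1241$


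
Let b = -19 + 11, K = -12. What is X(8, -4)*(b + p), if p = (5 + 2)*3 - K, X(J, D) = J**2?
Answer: 1600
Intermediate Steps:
b = -8
p = 33 (p = (5 + 2)*3 - 1*(-12) = 7*3 + 12 = 21 + 12 = 33)
X(8, -4)*(b + p) = 8**2*(-8 + 33) = 64*25 = 1600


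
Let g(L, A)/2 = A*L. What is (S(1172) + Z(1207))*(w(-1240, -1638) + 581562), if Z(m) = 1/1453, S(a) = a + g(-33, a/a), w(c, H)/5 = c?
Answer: 924617665878/1453 ≈ 6.3635e+8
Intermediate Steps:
g(L, A) = 2*A*L (g(L, A) = 2*(A*L) = 2*A*L)
w(c, H) = 5*c
S(a) = -66 + a (S(a) = a + 2*(a/a)*(-33) = a + 2*1*(-33) = a - 66 = -66 + a)
Z(m) = 1/1453
(S(1172) + Z(1207))*(w(-1240, -1638) + 581562) = ((-66 + 1172) + 1/1453)*(5*(-1240) + 581562) = (1106 + 1/1453)*(-6200 + 581562) = (1607019/1453)*575362 = 924617665878/1453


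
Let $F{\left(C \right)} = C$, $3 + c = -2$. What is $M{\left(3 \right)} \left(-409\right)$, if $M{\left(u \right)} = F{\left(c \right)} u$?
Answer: $6135$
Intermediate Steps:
$c = -5$ ($c = -3 - 2 = -5$)
$M{\left(u \right)} = - 5 u$
$M{\left(3 \right)} \left(-409\right) = \left(-5\right) 3 \left(-409\right) = \left(-15\right) \left(-409\right) = 6135$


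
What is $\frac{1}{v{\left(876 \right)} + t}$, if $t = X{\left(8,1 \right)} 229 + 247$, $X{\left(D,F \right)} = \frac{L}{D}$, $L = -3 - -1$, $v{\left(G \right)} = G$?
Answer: $\frac{4}{4263} \approx 0.00093831$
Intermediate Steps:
$L = -2$ ($L = -3 + 1 = -2$)
$X{\left(D,F \right)} = - \frac{2}{D}$
$t = \frac{759}{4}$ ($t = - \frac{2}{8} \cdot 229 + 247 = \left(-2\right) \frac{1}{8} \cdot 229 + 247 = \left(- \frac{1}{4}\right) 229 + 247 = - \frac{229}{4} + 247 = \frac{759}{4} \approx 189.75$)
$\frac{1}{v{\left(876 \right)} + t} = \frac{1}{876 + \frac{759}{4}} = \frac{1}{\frac{4263}{4}} = \frac{4}{4263}$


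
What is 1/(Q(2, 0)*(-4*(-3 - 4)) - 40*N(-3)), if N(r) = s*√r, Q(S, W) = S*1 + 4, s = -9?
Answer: 7/17376 - 5*I*√3/5792 ≈ 0.00040285 - 0.0014952*I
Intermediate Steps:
Q(S, W) = 4 + S (Q(S, W) = S + 4 = 4 + S)
N(r) = -9*√r
1/(Q(2, 0)*(-4*(-3 - 4)) - 40*N(-3)) = 1/((4 + 2)*(-4*(-3 - 4)) - (-360)*√(-3)) = 1/(6*(-4*(-7)) - (-360)*I*√3) = 1/(6*28 - (-360)*I*√3) = 1/(168 + 360*I*√3)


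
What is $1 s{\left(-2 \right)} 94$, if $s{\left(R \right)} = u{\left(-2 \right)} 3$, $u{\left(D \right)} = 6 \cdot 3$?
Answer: $5076$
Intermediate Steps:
$u{\left(D \right)} = 18$
$s{\left(R \right)} = 54$ ($s{\left(R \right)} = 18 \cdot 3 = 54$)
$1 s{\left(-2 \right)} 94 = 1 \cdot 54 \cdot 94 = 54 \cdot 94 = 5076$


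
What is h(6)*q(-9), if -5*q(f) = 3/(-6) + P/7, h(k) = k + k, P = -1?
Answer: 54/35 ≈ 1.5429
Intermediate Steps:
h(k) = 2*k
q(f) = 9/70 (q(f) = -(3/(-6) - 1/7)/5 = -(3*(-⅙) - 1*⅐)/5 = -(-½ - ⅐)/5 = -⅕*(-9/14) = 9/70)
h(6)*q(-9) = (2*6)*(9/70) = 12*(9/70) = 54/35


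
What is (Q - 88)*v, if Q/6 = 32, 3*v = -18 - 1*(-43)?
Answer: 2600/3 ≈ 866.67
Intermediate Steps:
v = 25/3 (v = (-18 - 1*(-43))/3 = (-18 + 43)/3 = (⅓)*25 = 25/3 ≈ 8.3333)
Q = 192 (Q = 6*32 = 192)
(Q - 88)*v = (192 - 88)*(25/3) = 104*(25/3) = 2600/3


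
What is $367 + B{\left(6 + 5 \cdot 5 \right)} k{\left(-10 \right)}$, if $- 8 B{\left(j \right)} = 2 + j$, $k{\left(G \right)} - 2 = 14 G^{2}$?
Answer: $- \frac{21665}{4} \approx -5416.3$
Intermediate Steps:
$k{\left(G \right)} = 2 + 14 G^{2}$
$B{\left(j \right)} = - \frac{1}{4} - \frac{j}{8}$ ($B{\left(j \right)} = - \frac{2 + j}{8} = - \frac{1}{4} - \frac{j}{8}$)
$367 + B{\left(6 + 5 \cdot 5 \right)} k{\left(-10 \right)} = 367 + \left(- \frac{1}{4} - \frac{6 + 5 \cdot 5}{8}\right) \left(2 + 14 \left(-10\right)^{2}\right) = 367 + \left(- \frac{1}{4} - \frac{6 + 25}{8}\right) \left(2 + 14 \cdot 100\right) = 367 + \left(- \frac{1}{4} - \frac{31}{8}\right) \left(2 + 1400\right) = 367 + \left(- \frac{1}{4} - \frac{31}{8}\right) 1402 = 367 - \frac{23133}{4} = - \frac{21665}{4}$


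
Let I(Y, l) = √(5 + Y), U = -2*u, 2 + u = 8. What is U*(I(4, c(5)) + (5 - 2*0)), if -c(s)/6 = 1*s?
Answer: -96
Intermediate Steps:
u = 6 (u = -2 + 8 = 6)
c(s) = -6*s
U = -12 (U = -2*6 = -12)
U*(I(4, c(5)) + (5 - 2*0)) = -12*(√(5 + 4) + (5 - 2*0)) = -12*(√9 + (5 + 0)) = -12*(3 + 5) = -12*8 = -96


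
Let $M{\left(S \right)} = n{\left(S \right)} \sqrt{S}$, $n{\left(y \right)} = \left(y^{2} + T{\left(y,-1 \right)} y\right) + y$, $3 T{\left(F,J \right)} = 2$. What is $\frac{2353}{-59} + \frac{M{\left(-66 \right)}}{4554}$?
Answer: $- \frac{2353}{59} + \frac{193 i \sqrt{66}}{207} \approx -39.881 + 7.5746 i$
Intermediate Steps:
$T{\left(F,J \right)} = \frac{2}{3}$ ($T{\left(F,J \right)} = \frac{1}{3} \cdot 2 = \frac{2}{3}$)
$n{\left(y \right)} = y^{2} + \frac{5 y}{3}$ ($n{\left(y \right)} = \left(y^{2} + \frac{2 y}{3}\right) + y = y^{2} + \frac{5 y}{3}$)
$M{\left(S \right)} = \frac{S^{\frac{3}{2}} \left(5 + 3 S\right)}{3}$ ($M{\left(S \right)} = \frac{S \left(5 + 3 S\right)}{3} \sqrt{S} = \frac{S^{\frac{3}{2}} \left(5 + 3 S\right)}{3}$)
$\frac{2353}{-59} + \frac{M{\left(-66 \right)}}{4554} = \frac{2353}{-59} + \frac{\left(-66\right)^{\frac{3}{2}} \left(\frac{5}{3} - 66\right)}{4554} = 2353 \left(- \frac{1}{59}\right) + - 66 i \sqrt{66} \left(- \frac{193}{3}\right) \frac{1}{4554} = - \frac{2353}{59} + 4246 i \sqrt{66} \cdot \frac{1}{4554} = - \frac{2353}{59} + \frac{193 i \sqrt{66}}{207}$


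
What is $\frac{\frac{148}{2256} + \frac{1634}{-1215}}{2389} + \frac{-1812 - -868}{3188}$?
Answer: $- \frac{129016998659}{434919217860} \approx -0.29665$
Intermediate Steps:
$\frac{\frac{148}{2256} + \frac{1634}{-1215}}{2389} + \frac{-1812 - -868}{3188} = \left(148 \cdot \frac{1}{2256} + 1634 \left(- \frac{1}{1215}\right)\right) \frac{1}{2389} + \left(-1812 + 868\right) \frac{1}{3188} = \left(\frac{37}{564} - \frac{1634}{1215}\right) \frac{1}{2389} - \frac{236}{797} = \left(- \frac{292207}{228420}\right) \frac{1}{2389} - \frac{236}{797} = - \frac{292207}{545695380} - \frac{236}{797} = - \frac{129016998659}{434919217860}$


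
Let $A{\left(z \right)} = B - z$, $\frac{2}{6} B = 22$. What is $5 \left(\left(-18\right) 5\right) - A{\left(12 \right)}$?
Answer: $-504$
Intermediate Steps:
$B = 66$ ($B = 3 \cdot 22 = 66$)
$A{\left(z \right)} = 66 - z$
$5 \left(\left(-18\right) 5\right) - A{\left(12 \right)} = 5 \left(\left(-18\right) 5\right) - \left(66 - 12\right) = 5 \left(-90\right) - \left(66 - 12\right) = -450 - 54 = -504$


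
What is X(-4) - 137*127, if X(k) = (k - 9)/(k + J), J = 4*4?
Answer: -208801/12 ≈ -17400.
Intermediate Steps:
J = 16
X(k) = (-9 + k)/(16 + k) (X(k) = (k - 9)/(k + 16) = (-9 + k)/(16 + k))
X(-4) - 137*127 = (-9 - 4)/(16 - 4) - 137*127 = -13/12 - 17399 = -208801/12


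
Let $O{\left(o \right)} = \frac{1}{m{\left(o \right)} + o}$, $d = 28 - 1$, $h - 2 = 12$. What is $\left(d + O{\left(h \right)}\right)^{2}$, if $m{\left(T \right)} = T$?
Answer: $\frac{573049}{784} \approx 730.93$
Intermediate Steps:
$h = 14$ ($h = 2 + 12 = 14$)
$d = 27$ ($d = 28 - 1 = 27$)
$O{\left(o \right)} = \frac{1}{2 o}$ ($O{\left(o \right)} = \frac{1}{o + o} = \frac{1}{2 o}$)
$\left(d + O{\left(h \right)}\right)^{2} = \left(27 + \frac{1}{2 \cdot 14}\right)^{2} = \left(27 + \frac{1}{2} \cdot \frac{1}{14}\right)^{2} = \left(27 + \frac{1}{28}\right)^{2} = \left(\frac{757}{28}\right)^{2} = \frac{573049}{784}$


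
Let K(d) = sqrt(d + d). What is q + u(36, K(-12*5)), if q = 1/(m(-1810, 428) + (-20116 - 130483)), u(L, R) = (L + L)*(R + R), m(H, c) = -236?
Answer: -1/150835 + 288*I*sqrt(30) ≈ -6.6298e-6 + 1577.4*I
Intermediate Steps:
K(d) = sqrt(2)*sqrt(d) (K(d) = sqrt(2*d) = sqrt(2)*sqrt(d))
u(L, R) = 4*L*R (u(L, R) = (2*L)*(2*R) = 4*L*R)
q = -1/150835 (q = 1/(-236 + (-20116 - 130483)) = 1/(-236 - 150599) = 1/(-150835) = -1/150835 ≈ -6.6298e-6)
q + u(36, K(-12*5)) = -1/150835 + 4*36*(sqrt(2)*sqrt(-12*5)) = -1/150835 + 4*36*(sqrt(2)*sqrt(-60)) = -1/150835 + 4*36*(sqrt(2)*(2*I*sqrt(15))) = -1/150835 + 4*36*(2*I*sqrt(30)) = -1/150835 + 288*I*sqrt(30)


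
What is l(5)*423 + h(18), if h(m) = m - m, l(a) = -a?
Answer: -2115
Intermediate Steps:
h(m) = 0
l(5)*423 + h(18) = -1*5*423 + 0 = -5*423 + 0 = -2115 + 0 = -2115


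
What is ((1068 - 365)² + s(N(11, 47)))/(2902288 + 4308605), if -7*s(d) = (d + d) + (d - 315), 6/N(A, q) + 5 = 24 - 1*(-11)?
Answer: 17298887/252381255 ≈ 0.068543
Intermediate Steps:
N(A, q) = ⅕ (N(A, q) = 6/(-5 + (24 - 1*(-11))) = 6/(-5 + (24 + 11)) = 6/(-5 + 35) = 6/30 = 6*(1/30) = ⅕)
s(d) = 45 - 3*d/7 (s(d) = -((d + d) + (d - 315))/7 = -(2*d + (-315 + d))/7 = -(-315 + 3*d)/7 = 45 - 3*d/7)
((1068 - 365)² + s(N(11, 47)))/(2902288 + 4308605) = ((1068 - 365)² + (45 - 3/7*⅕))/(2902288 + 4308605) = (703² + (45 - 3/35))/7210893 = (494209 + 1572/35)*(1/7210893) = (17298887/35)*(1/7210893) = 17298887/252381255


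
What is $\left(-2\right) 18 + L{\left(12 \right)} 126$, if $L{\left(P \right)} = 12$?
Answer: $1476$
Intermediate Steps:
$\left(-2\right) 18 + L{\left(12 \right)} 126 = \left(-2\right) 18 + 12 \cdot 126 = -36 + 1512 = 1476$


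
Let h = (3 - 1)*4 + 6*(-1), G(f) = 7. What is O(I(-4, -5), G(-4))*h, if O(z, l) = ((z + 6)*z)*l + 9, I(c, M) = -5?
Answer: -52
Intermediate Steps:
h = 2 (h = 2*4 - 6 = 8 - 6 = 2)
O(z, l) = 9 + l*z*(6 + z) (O(z, l) = ((6 + z)*z)*l + 9 = (z*(6 + z))*l + 9 = l*z*(6 + z) + 9 = 9 + l*z*(6 + z))
O(I(-4, -5), G(-4))*h = (9 + 7*(-5)**2 + 6*7*(-5))*2 = (9 + 7*25 - 210)*2 = (9 + 175 - 210)*2 = -26*2 = -52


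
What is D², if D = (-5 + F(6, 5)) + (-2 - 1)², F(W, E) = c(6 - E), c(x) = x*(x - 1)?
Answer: 16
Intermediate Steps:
c(x) = x*(-1 + x)
F(W, E) = (5 - E)*(6 - E) (F(W, E) = (6 - E)*(-1 + (6 - E)) = (6 - E)*(5 - E) = (5 - E)*(6 - E))
D = 4 (D = (-5 + (-6 + 5)*(-5 + 5)) + (-2 - 1)² = (-5 - 1*0) + (-3)² = (-5 + 0) + 9 = -5 + 9 = 4)
D² = 4² = 16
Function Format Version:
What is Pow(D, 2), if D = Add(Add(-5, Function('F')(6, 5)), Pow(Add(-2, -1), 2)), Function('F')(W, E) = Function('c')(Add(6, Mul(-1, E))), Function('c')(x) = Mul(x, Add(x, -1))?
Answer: 16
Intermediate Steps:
Function('c')(x) = Mul(x, Add(-1, x))
Function('F')(W, E) = Mul(Add(5, Mul(-1, E)), Add(6, Mul(-1, E))) (Function('F')(W, E) = Mul(Add(6, Mul(-1, E)), Add(-1, Add(6, Mul(-1, E)))) = Mul(Add(6, Mul(-1, E)), Add(5, Mul(-1, E))) = Mul(Add(5, Mul(-1, E)), Add(6, Mul(-1, E))))
D = 4 (D = Add(Add(-5, Mul(Add(-6, 5), Add(-5, 5))), Pow(Add(-2, -1), 2)) = Add(Add(-5, Mul(-1, 0)), Pow(-3, 2)) = Add(Add(-5, 0), 9) = Add(-5, 9) = 4)
Pow(D, 2) = Pow(4, 2) = 16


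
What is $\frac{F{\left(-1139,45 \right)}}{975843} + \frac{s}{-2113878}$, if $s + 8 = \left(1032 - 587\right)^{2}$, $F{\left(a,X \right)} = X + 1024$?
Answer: $- \frac{63657922583}{687604349718} \approx -0.092579$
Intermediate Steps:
$F{\left(a,X \right)} = 1024 + X$
$s = 198017$ ($s = -8 + \left(1032 - 587\right)^{2} = -8 + 445^{2} = -8 + 198025 = 198017$)
$\frac{F{\left(-1139,45 \right)}}{975843} + \frac{s}{-2113878} = \frac{1024 + 45}{975843} + \frac{198017}{-2113878} = 1069 \cdot \frac{1}{975843} + 198017 \left(- \frac{1}{2113878}\right) = \frac{1069}{975843} - \frac{198017}{2113878} = - \frac{63657922583}{687604349718}$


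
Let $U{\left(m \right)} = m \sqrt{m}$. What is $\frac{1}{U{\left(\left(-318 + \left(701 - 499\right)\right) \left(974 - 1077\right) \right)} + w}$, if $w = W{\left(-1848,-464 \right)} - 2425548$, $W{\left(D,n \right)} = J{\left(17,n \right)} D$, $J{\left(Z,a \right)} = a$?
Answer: $- \frac{392019}{188307284596} - \frac{2987 \sqrt{2987}}{94153642298} \approx -3.8157 \cdot 10^{-6}$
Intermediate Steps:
$W{\left(D,n \right)} = D n$ ($W{\left(D,n \right)} = n D = D n$)
$w = -1568076$ ($w = \left(-1848\right) \left(-464\right) - 2425548 = 857472 - 2425548 = -1568076$)
$U{\left(m \right)} = m^{\frac{3}{2}}$
$\frac{1}{U{\left(\left(-318 + \left(701 - 499\right)\right) \left(974 - 1077\right) \right)} + w} = \frac{1}{\left(\left(-318 + \left(701 - 499\right)\right) \left(974 - 1077\right)\right)^{\frac{3}{2}} - 1568076} = \frac{1}{\left(\left(-318 + 202\right) \left(-103\right)\right)^{\frac{3}{2}} - 1568076} = \frac{1}{\left(\left(-116\right) \left(-103\right)\right)^{\frac{3}{2}} - 1568076} = \frac{1}{11948^{\frac{3}{2}} - 1568076} = \frac{1}{23896 \sqrt{2987} - 1568076} = \frac{1}{-1568076 + 23896 \sqrt{2987}}$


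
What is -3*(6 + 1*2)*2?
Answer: -48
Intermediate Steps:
-3*(6 + 1*2)*2 = -3*(6 + 2)*2 = -3*8*2 = -24*2 = -48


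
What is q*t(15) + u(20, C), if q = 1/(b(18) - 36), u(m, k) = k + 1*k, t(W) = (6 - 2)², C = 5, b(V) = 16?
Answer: 46/5 ≈ 9.2000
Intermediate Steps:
t(W) = 16 (t(W) = 4² = 16)
u(m, k) = 2*k (u(m, k) = k + k = 2*k)
q = -1/20 (q = 1/(16 - 36) = 1/(-20) = -1/20 ≈ -0.050000)
q*t(15) + u(20, C) = -1/20*16 + 2*5 = -⅘ + 10 = 46/5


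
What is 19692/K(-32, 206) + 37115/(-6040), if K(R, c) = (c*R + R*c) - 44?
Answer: -30494845/3994856 ≈ -7.6335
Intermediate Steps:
K(R, c) = -44 + 2*R*c (K(R, c) = (R*c + R*c) - 44 = 2*R*c - 44 = -44 + 2*R*c)
19692/K(-32, 206) + 37115/(-6040) = 19692/(-44 + 2*(-32)*206) + 37115/(-6040) = 19692/(-44 - 13184) + 37115*(-1/6040) = 19692/(-13228) - 7423/1208 = 19692*(-1/13228) - 7423/1208 = -4923/3307 - 7423/1208 = -30494845/3994856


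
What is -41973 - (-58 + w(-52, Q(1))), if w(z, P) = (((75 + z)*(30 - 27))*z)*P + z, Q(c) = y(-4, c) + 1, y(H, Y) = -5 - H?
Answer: -41863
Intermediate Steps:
Q(c) = 0 (Q(c) = (-5 - 1*(-4)) + 1 = (-5 + 4) + 1 = -1 + 1 = 0)
w(z, P) = z + P*z*(225 + 3*z) (w(z, P) = (((75 + z)*3)*z)*P + z = ((225 + 3*z)*z)*P + z = (z*(225 + 3*z))*P + z = P*z*(225 + 3*z) + z = z + P*z*(225 + 3*z))
-41973 - (-58 + w(-52, Q(1))) = -41973 - (-58 - 52*(1 + 225*0 + 3*0*(-52))) = -41973 - (-58 - 52*(1 + 0 + 0)) = -41973 - (-58 - 52*1) = -41973 - (-58 - 52) = -41973 - 1*(-110) = -41973 + 110 = -41863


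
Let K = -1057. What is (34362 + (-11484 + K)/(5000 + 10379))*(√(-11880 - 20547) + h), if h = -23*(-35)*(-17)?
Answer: -1033101484435/2197 + 1585321971*I*√3603/15379 ≈ -4.7023e+8 + 6.1876e+6*I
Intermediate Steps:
h = -13685 (h = -(-805)*(-17) = -1*13685 = -13685)
(34362 + (-11484 + K)/(5000 + 10379))*(√(-11880 - 20547) + h) = (34362 + (-11484 - 1057)/(5000 + 10379))*(√(-11880 - 20547) - 13685) = (34362 - 12541/15379)*(√(-32427) - 13685) = (34362 - 12541*1/15379)*(3*I*√3603 - 13685) = (34362 - 12541/15379)*(-13685 + 3*I*√3603) = 528440657*(-13685 + 3*I*√3603)/15379 = -1033101484435/2197 + 1585321971*I*√3603/15379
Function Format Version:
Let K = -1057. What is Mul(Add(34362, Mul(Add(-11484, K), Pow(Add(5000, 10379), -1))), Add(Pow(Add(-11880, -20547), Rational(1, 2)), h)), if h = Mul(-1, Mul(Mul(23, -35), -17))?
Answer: Add(Rational(-1033101484435, 2197), Mul(Rational(1585321971, 15379), I, Pow(3603, Rational(1, 2)))) ≈ Add(-4.7023e+8, Mul(6.1876e+6, I))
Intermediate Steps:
h = -13685 (h = Mul(-1, Mul(-805, -17)) = Mul(-1, 13685) = -13685)
Mul(Add(34362, Mul(Add(-11484, K), Pow(Add(5000, 10379), -1))), Add(Pow(Add(-11880, -20547), Rational(1, 2)), h)) = Mul(Add(34362, Mul(Add(-11484, -1057), Pow(Add(5000, 10379), -1))), Add(Pow(Add(-11880, -20547), Rational(1, 2)), -13685)) = Mul(Add(34362, Mul(-12541, Pow(15379, -1))), Add(Pow(-32427, Rational(1, 2)), -13685)) = Mul(Add(34362, Mul(-12541, Rational(1, 15379))), Add(Mul(3, I, Pow(3603, Rational(1, 2))), -13685)) = Mul(Add(34362, Rational(-12541, 15379)), Add(-13685, Mul(3, I, Pow(3603, Rational(1, 2))))) = Mul(Rational(528440657, 15379), Add(-13685, Mul(3, I, Pow(3603, Rational(1, 2))))) = Add(Rational(-1033101484435, 2197), Mul(Rational(1585321971, 15379), I, Pow(3603, Rational(1, 2))))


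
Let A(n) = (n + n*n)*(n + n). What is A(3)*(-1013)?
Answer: -72936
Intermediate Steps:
A(n) = 2*n*(n + n**2) (A(n) = (n + n**2)*(2*n) = 2*n*(n + n**2))
A(3)*(-1013) = (2*3**2*(1 + 3))*(-1013) = (2*9*4)*(-1013) = 72*(-1013) = -72936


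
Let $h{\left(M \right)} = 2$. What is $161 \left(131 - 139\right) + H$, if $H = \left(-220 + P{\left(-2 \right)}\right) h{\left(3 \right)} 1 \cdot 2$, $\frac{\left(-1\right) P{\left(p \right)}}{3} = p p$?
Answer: $-2216$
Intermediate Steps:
$P{\left(p \right)} = - 3 p^{2}$ ($P{\left(p \right)} = - 3 p p = - 3 p^{2}$)
$H = -928$ ($H = \left(-220 - 3 \left(-2\right)^{2}\right) 2 \cdot 1 \cdot 2 = \left(-220 - 12\right) 2 \cdot 2 = \left(-220 - 12\right) 4 = \left(-232\right) 4 = -928$)
$161 \left(131 - 139\right) + H = 161 \left(131 - 139\right) - 928 = 161 \left(-8\right) - 928 = -1288 - 928 = -2216$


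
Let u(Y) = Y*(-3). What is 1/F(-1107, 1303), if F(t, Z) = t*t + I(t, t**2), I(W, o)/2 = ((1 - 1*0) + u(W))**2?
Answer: 1/23296817 ≈ 4.2924e-8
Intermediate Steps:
u(Y) = -3*Y
I(W, o) = 2*(1 - 3*W)**2 (I(W, o) = 2*((1 - 1*0) - 3*W)**2 = 2*((1 + 0) - 3*W)**2 = 2*(1 - 3*W)**2)
F(t, Z) = t**2 + 2*(-1 + 3*t)**2 (F(t, Z) = t*t + 2*(-1 + 3*t)**2 = t**2 + 2*(-1 + 3*t)**2)
1/F(-1107, 1303) = 1/(2 - 12*(-1107) + 19*(-1107)**2) = 1/(2 + 13284 + 19*1225449) = 1/(2 + 13284 + 23283531) = 1/23296817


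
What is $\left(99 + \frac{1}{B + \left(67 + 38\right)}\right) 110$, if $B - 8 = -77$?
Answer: $\frac{196075}{18} \approx 10893.0$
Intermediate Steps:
$B = -69$ ($B = 8 - 77 = -69$)
$\left(99 + \frac{1}{B + \left(67 + 38\right)}\right) 110 = \left(99 + \frac{1}{-69 + \left(67 + 38\right)}\right) 110 = \left(99 + \frac{1}{-69 + 105}\right) 110 = \left(99 + \frac{1}{36}\right) 110 = \frac{3565}{36} \cdot 110 = \frac{196075}{18}$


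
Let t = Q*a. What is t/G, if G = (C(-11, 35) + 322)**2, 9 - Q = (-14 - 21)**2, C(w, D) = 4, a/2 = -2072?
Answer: 1259776/26569 ≈ 47.415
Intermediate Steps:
a = -4144 (a = 2*(-2072) = -4144)
Q = -1216 (Q = 9 - (-14 - 21)**2 = 9 - 1*(-35)**2 = 9 - 1*1225 = 9 - 1225 = -1216)
G = 106276 (G = (4 + 322)**2 = 326**2 = 106276)
t = 5039104 (t = -1216*(-4144) = 5039104)
t/G = 5039104/106276 = 5039104*(1/106276) = 1259776/26569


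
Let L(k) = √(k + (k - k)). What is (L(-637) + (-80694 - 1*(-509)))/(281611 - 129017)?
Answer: -80185/152594 + 7*I*√13/152594 ≈ -0.52548 + 0.0001654*I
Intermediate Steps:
L(k) = √k (L(k) = √(k + 0) = √k)
(L(-637) + (-80694 - 1*(-509)))/(281611 - 129017) = (√(-637) + (-80694 - 1*(-509)))/(281611 - 129017) = (7*I*√13 + (-80694 + 509))/152594 = (7*I*√13 - 80185)*(1/152594) = (-80185 + 7*I*√13)*(1/152594) = -80185/152594 + 7*I*√13/152594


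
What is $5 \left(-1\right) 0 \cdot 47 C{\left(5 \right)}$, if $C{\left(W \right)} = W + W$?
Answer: $0$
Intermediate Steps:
$C{\left(W \right)} = 2 W$
$5 \left(-1\right) 0 \cdot 47 C{\left(5 \right)} = 5 \left(-1\right) 0 \cdot 47 \cdot 2 \cdot 5 = \left(-5\right) 0 \cdot 47 \cdot 10 = 0 \cdot 47 \cdot 10 = 0 \cdot 10 = 0$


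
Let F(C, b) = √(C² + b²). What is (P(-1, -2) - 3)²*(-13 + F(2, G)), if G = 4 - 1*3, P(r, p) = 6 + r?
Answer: -52 + 4*√5 ≈ -43.056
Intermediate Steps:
G = 1 (G = 4 - 3 = 1)
(P(-1, -2) - 3)²*(-13 + F(2, G)) = ((6 - 1) - 3)²*(-13 + √(2² + 1²)) = (5 - 3)²*(-13 + √(4 + 1)) = 2²*(-13 + √5) = 4*(-13 + √5) = -52 + 4*√5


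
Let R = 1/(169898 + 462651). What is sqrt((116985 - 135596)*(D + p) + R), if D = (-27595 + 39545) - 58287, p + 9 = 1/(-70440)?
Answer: sqrt(428103734938828461883874875710)/22278375780 ≈ 29369.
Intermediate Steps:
p = -633961/70440 (p = -9 + 1/(-70440) = -9 - 1/70440 = -633961/70440 ≈ -9.0000)
R = 1/632549 ≈ 1.5809e-6
D = -46337 (D = 11950 - 58287 = -46337)
sqrt((116985 - 135596)*(D + p) + R) = sqrt((116985 - 135596)*(-46337 - 633961/70440) + 1/632549) = sqrt(-18611*(-3264612241/70440) + 1/632549) = sqrt(60757698417251/70440 + 1/632549) = sqrt(38432221376133773239/44556751560) = sqrt(428103734938828461883874875710)/22278375780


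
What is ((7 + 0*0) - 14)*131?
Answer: -917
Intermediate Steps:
((7 + 0*0) - 14)*131 = ((7 + 0) - 14)*131 = (7 - 14)*131 = -7*131 = -917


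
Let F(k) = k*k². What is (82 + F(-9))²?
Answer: 418609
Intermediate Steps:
F(k) = k³
(82 + F(-9))² = (82 + (-9)³)² = (82 - 729)² = (-647)² = 418609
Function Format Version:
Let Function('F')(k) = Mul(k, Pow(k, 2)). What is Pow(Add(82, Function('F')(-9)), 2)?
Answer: 418609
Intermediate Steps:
Function('F')(k) = Pow(k, 3)
Pow(Add(82, Function('F')(-9)), 2) = Pow(Add(82, Pow(-9, 3)), 2) = Pow(Add(82, -729), 2) = Pow(-647, 2) = 418609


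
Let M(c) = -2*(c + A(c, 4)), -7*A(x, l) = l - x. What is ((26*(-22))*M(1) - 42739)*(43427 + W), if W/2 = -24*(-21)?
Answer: -13090417695/7 ≈ -1.8701e+9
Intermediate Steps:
A(x, l) = -l/7 + x/7 (A(x, l) = -(l - x)/7 = -l/7 + x/7)
M(c) = 8/7 - 16*c/7 (M(c) = -2*(c + (-⅐*4 + c/7)) = -2*(c + (-4/7 + c/7)) = -2*(-4/7 + 8*c/7) = 8/7 - 16*c/7)
W = 1008 (W = 2*(-24*(-21)) = 2*504 = 1008)
((26*(-22))*M(1) - 42739)*(43427 + W) = ((26*(-22))*(8/7 - 16/7*1) - 42739)*(43427 + 1008) = (-572*(8/7 - 16/7) - 42739)*44435 = (-572*(-8/7) - 42739)*44435 = (4576/7 - 42739)*44435 = -294597/7*44435 = -13090417695/7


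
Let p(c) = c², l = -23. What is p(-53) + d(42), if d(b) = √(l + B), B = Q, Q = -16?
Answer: 2809 + I*√39 ≈ 2809.0 + 6.245*I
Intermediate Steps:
B = -16
d(b) = I*√39 (d(b) = √(-23 - 16) = √(-39) = I*√39)
p(-53) + d(42) = (-53)² + I*√39 = 2809 + I*√39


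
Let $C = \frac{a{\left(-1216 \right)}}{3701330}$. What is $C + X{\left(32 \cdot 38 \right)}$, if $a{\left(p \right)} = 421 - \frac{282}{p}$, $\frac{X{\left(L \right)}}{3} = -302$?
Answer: $- \frac{2038869971731}{2250408640} \approx -906.0$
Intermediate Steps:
$X{\left(L \right)} = -906$ ($X{\left(L \right)} = 3 \left(-302\right) = -906$)
$C = \frac{256109}{2250408640}$ ($C = \frac{421 - \frac{282}{-1216}}{3701330} = \left(421 - - \frac{141}{608}\right) \frac{1}{3701330} = \left(421 + \frac{141}{608}\right) \frac{1}{3701330} = \frac{256109}{608} \cdot \frac{1}{3701330} = \frac{256109}{2250408640} \approx 0.00011381$)
$C + X{\left(32 \cdot 38 \right)} = \frac{256109}{2250408640} - 906 = - \frac{2038869971731}{2250408640}$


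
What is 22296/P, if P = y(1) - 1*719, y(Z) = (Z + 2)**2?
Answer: -11148/355 ≈ -31.403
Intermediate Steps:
y(Z) = (2 + Z)**2
P = -710 (P = (2 + 1)**2 - 1*719 = 3**2 - 719 = 9 - 719 = -710)
22296/P = 22296/(-710) = 22296*(-1/710) = -11148/355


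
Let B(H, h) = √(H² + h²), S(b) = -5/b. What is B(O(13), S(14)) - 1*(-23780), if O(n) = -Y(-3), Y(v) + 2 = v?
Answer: 23780 + 5*√197/14 ≈ 23785.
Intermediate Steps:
Y(v) = -2 + v
O(n) = 5 (O(n) = -(-2 - 3) = -1*(-5) = 5)
B(O(13), S(14)) - 1*(-23780) = √(5² + (-5/14)²) - 1*(-23780) = √(25 + (-5*1/14)²) + 23780 = √(25 + (-5/14)²) + 23780 = √(25 + 25/196) + 23780 = √(4925/196) + 23780 = 5*√197/14 + 23780 = 23780 + 5*√197/14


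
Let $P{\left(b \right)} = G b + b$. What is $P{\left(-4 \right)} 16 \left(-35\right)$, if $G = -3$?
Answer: $-4480$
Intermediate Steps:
$P{\left(b \right)} = - 2 b$ ($P{\left(b \right)} = - 3 b + b = - 2 b$)
$P{\left(-4 \right)} 16 \left(-35\right) = \left(-2\right) \left(-4\right) 16 \left(-35\right) = 8 \cdot 16 \left(-35\right) = 128 \left(-35\right) = -4480$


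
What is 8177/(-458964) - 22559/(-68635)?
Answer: 9792540481/31500994140 ≈ 0.31086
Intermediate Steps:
8177/(-458964) - 22559/(-68635) = 8177*(-1/458964) - 22559*(-1/68635) = -8177/458964 + 22559/68635 = 9792540481/31500994140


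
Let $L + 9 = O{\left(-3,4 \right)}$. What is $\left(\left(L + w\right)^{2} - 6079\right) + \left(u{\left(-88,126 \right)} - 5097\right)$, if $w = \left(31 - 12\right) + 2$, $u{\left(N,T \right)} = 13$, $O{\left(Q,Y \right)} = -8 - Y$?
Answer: $-11163$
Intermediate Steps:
$L = -21$ ($L = -9 - 12 = -21$)
$w = 21$ ($w = 19 + 2 = 21$)
$\left(\left(L + w\right)^{2} - 6079\right) + \left(u{\left(-88,126 \right)} - 5097\right) = \left(\left(-21 + 21\right)^{2} - 6079\right) + \left(13 - 5097\right) = \left(0^{2} - 6079\right) - 5084 = \left(0 - 6079\right) - 5084 = -6079 - 5084 = -11163$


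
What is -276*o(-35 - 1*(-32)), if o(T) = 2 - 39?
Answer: 10212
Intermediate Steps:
o(T) = -37
-276*o(-35 - 1*(-32)) = -276*(-37) = 10212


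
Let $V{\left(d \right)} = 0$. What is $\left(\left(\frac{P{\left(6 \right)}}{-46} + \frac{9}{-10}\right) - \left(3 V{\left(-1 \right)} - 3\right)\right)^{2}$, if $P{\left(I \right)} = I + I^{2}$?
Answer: $\frac{74529}{52900} \approx 1.4089$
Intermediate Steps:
$\left(\left(\frac{P{\left(6 \right)}}{-46} + \frac{9}{-10}\right) - \left(3 V{\left(-1 \right)} - 3\right)\right)^{2} = \left(\left(\frac{6 \left(1 + 6\right)}{-46} + \frac{9}{-10}\right) - \left(3 \cdot 0 - 3\right)\right)^{2} = \left(\left(6 \cdot 7 \left(- \frac{1}{46}\right) + 9 \left(- \frac{1}{10}\right)\right) - \left(0 - 3\right)\right)^{2} = \left(\left(42 \left(- \frac{1}{46}\right) - \frac{9}{10}\right) - -3\right)^{2} = \left(\left(- \frac{21}{23} - \frac{9}{10}\right) + 3\right)^{2} = \left(- \frac{417}{230} + 3\right)^{2} = \left(\frac{273}{230}\right)^{2} = \frac{74529}{52900}$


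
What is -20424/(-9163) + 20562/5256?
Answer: 49293025/8026788 ≈ 6.1411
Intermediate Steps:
-20424/(-9163) + 20562/5256 = -20424*(-1/9163) + 20562*(1/5256) = 20424/9163 + 3427/876 = 49293025/8026788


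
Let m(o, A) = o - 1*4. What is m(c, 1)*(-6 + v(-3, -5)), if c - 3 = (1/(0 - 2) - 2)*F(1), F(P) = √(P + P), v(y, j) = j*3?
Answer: 21 + 105*√2/2 ≈ 95.246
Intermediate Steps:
v(y, j) = 3*j
F(P) = √2*√P (F(P) = √(2*P) = √2*√P)
c = 3 - 5*√2/2 (c = 3 + (1/(0 - 2) - 2)*(√2*√1) = 3 + (1/(-2) - 2)*(√2*1) = 3 + (-½ - 2)*√2 = 3 - 5*√2/2 ≈ -0.53553)
m(o, A) = -4 + o (m(o, A) = o - 4 = -4 + o)
m(c, 1)*(-6 + v(-3, -5)) = (-4 + (3 - 5*√2/2))*(-6 + 3*(-5)) = (-1 - 5*√2/2)*(-6 - 15) = (-1 - 5*√2/2)*(-21) = 21 + 105*√2/2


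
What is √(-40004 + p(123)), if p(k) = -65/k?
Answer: I*√605228511/123 ≈ 200.01*I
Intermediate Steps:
√(-40004 + p(123)) = √(-40004 - 65/123) = √(-4920557/123) = I*√605228511/123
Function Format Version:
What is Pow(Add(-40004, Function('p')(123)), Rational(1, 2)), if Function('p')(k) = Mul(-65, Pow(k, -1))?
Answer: Mul(Rational(1, 123), I, Pow(605228511, Rational(1, 2))) ≈ Mul(200.01, I)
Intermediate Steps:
Pow(Add(-40004, Function('p')(123)), Rational(1, 2)) = Pow(Add(-40004, Mul(-65, Pow(123, -1))), Rational(1, 2)) = Pow(Add(-40004, Mul(-65, Rational(1, 123))), Rational(1, 2)) = Pow(Add(-40004, Rational(-65, 123)), Rational(1, 2)) = Pow(Rational(-4920557, 123), Rational(1, 2)) = Mul(Rational(1, 123), I, Pow(605228511, Rational(1, 2)))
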